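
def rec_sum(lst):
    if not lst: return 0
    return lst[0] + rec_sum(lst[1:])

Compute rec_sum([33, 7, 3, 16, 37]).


rec_sum([33, 7, 3, 16, 37]) = 33 + rec_sum([7, 3, 16, 37])
rec_sum([7, 3, 16, 37]) = 7 + rec_sum([3, 16, 37])
rec_sum([3, 16, 37]) = 3 + rec_sum([16, 37])
rec_sum([16, 37]) = 16 + rec_sum([37])
rec_sum([37]) = 37 + rec_sum([])
rec_sum([]) = 0  (base case)
Total: 33 + 7 + 3 + 16 + 37 + 0 = 96

96


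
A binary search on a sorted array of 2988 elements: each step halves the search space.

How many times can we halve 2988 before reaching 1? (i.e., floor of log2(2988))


2988 / 2 = 1494
1494 / 2 = 747
747 / 2 = 373
373 / 2 = 186
186 / 2 = 93
93 / 2 = 46
46 / 2 = 23
23 / 2 = 11
11 / 2 = 5
5 / 2 = 2
2 / 2 = 1
Reached 1 after 11 halvings

11


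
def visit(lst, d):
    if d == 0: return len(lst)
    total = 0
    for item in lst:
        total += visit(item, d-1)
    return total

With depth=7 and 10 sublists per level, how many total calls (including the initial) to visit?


At depth 0 (root): 1 call
At depth 1: each of 1 parents calls visit on 10 children = 10 calls
At depth 2: each of 10 parents calls visit on 10 children = 100 calls
At depth 3: each of 100 parents calls visit on 10 children = 1000 calls
At depth 4: each of 1000 parents calls visit on 10 children = 10000 calls
At depth 5: each of 10000 parents calls visit on 10 children = 100000 calls
At depth 6: each of 100000 parents calls visit on 10 children = 1000000 calls
At depth 7: each of 1000000 parents calls visit on 10 children = 10000000 calls
Total: 1 + 10 + 100 + 1000 + 10000 + 100000 + 1000000 + 10000000 = 11111111

11111111


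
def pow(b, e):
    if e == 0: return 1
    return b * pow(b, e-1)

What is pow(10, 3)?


pow(10, 3)
= 10 * pow(10, 2)
= 10 * 10 * pow(10, 1)
= 10 * 10 * 10 * pow(10, 0)
= 10 * 10 * 10 * 1
= 1000

1000


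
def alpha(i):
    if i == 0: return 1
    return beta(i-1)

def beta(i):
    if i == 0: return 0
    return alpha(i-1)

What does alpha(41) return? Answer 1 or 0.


alpha(41) = beta(40)
beta(40) = alpha(39)
alpha(39) = beta(38)
beta(38) = alpha(37)
alpha(37) = beta(36)
beta(36) = alpha(35)
alpha(35) = beta(34)
beta(34) = alpha(33)
alpha(33) = beta(32)
beta(32) = alpha(31)
alpha(31) = beta(30)
beta(30) = alpha(29)
alpha(29) = beta(28)
beta(28) = alpha(27)
alpha(27) = beta(26)
beta(26) = alpha(25)
alpha(25) = beta(24)
beta(24) = alpha(23)
alpha(23) = beta(22)
beta(22) = alpha(21)
alpha(21) = beta(20)
beta(20) = alpha(19)
alpha(19) = beta(18)
beta(18) = alpha(17)
alpha(17) = beta(16)
beta(16) = alpha(15)
alpha(15) = beta(14)
beta(14) = alpha(13)
alpha(13) = beta(12)
beta(12) = alpha(11)
alpha(11) = beta(10)
beta(10) = alpha(9)
alpha(9) = beta(8)
beta(8) = alpha(7)
alpha(7) = beta(6)
beta(6) = alpha(5)
alpha(5) = beta(4)
beta(4) = alpha(3)
alpha(3) = beta(2)
beta(2) = alpha(1)
alpha(1) = beta(0)
beta(0) = 0  (base case)
Result: 0

0


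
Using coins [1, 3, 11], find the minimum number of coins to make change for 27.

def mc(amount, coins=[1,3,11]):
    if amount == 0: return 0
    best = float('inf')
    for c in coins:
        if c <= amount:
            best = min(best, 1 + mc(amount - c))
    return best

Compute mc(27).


Building up with DP:
mc(0) = 0
mc(1) = min(1+mc(0)=1+0=1) = 1
mc(2) = min(1+mc(1)=1+1=2) = 2
mc(3) = min(1+mc(2)=1+2=3, 1+mc(0)=1+0=1) = 1
mc(4) = min(1+mc(3)=1+1=2, 1+mc(1)=1+1=2) = 2
mc(5) = min(1+mc(4)=1+2=3, 1+mc(2)=1+2=3) = 3
mc(6) = min(1+mc(5)=1+3=4, 1+mc(3)=1+1=2) = 2
mc(7) = min(1+mc(6)=1+2=3, 1+mc(4)=1+2=3) = 3
mc(8) = min(1+mc(7)=1+3=4, 1+mc(5)=1+3=4) = 4
mc(9) = min(1+mc(8)=1+4=5, 1+mc(6)=1+2=3) = 3
mc(10) = min(1+mc(9)=1+3=4, 1+mc(7)=1+3=4) = 4
mc(11) = min(1+mc(10)=1+4=5, 1+mc(8)=1+4=5, 1+mc(0)=1+0=1) = 1
mc(12) = min(1+mc(11)=1+1=2, 1+mc(9)=1+3=4, 1+mc(1)=1+1=2) = 2
mc(13) = min(1+mc(12)=1+2=3, 1+mc(10)=1+4=5, 1+mc(2)=1+2=3) = 3
mc(14) = min(1+mc(13)=1+3=4, 1+mc(11)=1+1=2, 1+mc(3)=1+1=2) = 2
mc(15) = min(1+mc(14)=1+2=3, 1+mc(12)=1+2=3, 1+mc(4)=1+2=3) = 3
mc(16) = min(1+mc(15)=1+3=4, 1+mc(13)=1+3=4, 1+mc(5)=1+3=4) = 4
mc(17) = min(1+mc(16)=1+4=5, 1+mc(14)=1+2=3, 1+mc(6)=1+2=3) = 3
mc(18) = min(1+mc(17)=1+3=4, 1+mc(15)=1+3=4, 1+mc(7)=1+3=4) = 4
mc(19) = min(1+mc(18)=1+4=5, 1+mc(16)=1+4=5, 1+mc(8)=1+4=5) = 5
mc(20) = min(1+mc(19)=1+5=6, 1+mc(17)=1+3=4, 1+mc(9)=1+3=4) = 4
mc(21) = min(1+mc(20)=1+4=5, 1+mc(18)=1+4=5, 1+mc(10)=1+4=5) = 5
mc(22) = min(1+mc(21)=1+5=6, 1+mc(19)=1+5=6, 1+mc(11)=1+1=2) = 2
mc(23) = min(1+mc(22)=1+2=3, 1+mc(20)=1+4=5, 1+mc(12)=1+2=3) = 3
mc(24) = min(1+mc(23)=1+3=4, 1+mc(21)=1+5=6, 1+mc(13)=1+3=4) = 4
mc(25) = min(1+mc(24)=1+4=5, 1+mc(22)=1+2=3, 1+mc(14)=1+2=3) = 3
mc(26) = min(1+mc(25)=1+3=4, 1+mc(23)=1+3=4, 1+mc(15)=1+3=4) = 4
mc(27) = min(1+mc(26)=1+4=5, 1+mc(24)=1+4=5, 1+mc(16)=1+4=5) = 5

5


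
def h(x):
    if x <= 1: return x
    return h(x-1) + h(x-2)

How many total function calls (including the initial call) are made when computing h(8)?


Let C(n) = total calls for h(n)
C(0) = 1, C(1) = 1
C(2) = 1 + C(1) + C(0) = 1 + 1 + 1 = 3
C(3) = 1 + C(2) + C(1) = 1 + 3 + 1 = 5
C(4) = 1 + C(3) + C(2) = 1 + 5 + 3 = 9
C(5) = 1 + C(4) + C(3) = 1 + 9 + 5 = 15
C(6) = 1 + C(5) + C(4) = 1 + 15 + 9 = 25
C(7) = 1 + C(6) + C(5) = 1 + 25 + 15 = 41
C(8) = 1 + C(7) + C(6) = 1 + 41 + 25 = 67

67


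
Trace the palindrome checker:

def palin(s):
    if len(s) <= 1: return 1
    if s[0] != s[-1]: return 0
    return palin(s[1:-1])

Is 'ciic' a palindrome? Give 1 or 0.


palin('ciic'): s[0]='c' == s[-1]='c' -> check palin('ii')
palin('ii'): s[0]='i' == s[-1]='i' -> check palin('')
palin(''): len <= 1 -> return 1  (base case)
Result: 1 (palindrome)

1


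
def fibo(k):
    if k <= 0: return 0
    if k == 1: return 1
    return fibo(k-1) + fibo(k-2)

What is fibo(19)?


Computing fibo(19) bottom-up:
fibo(0) = 0
fibo(1) = 1
fibo(2) = fibo(1) + fibo(0) = 1 + 0 = 1
fibo(3) = fibo(2) + fibo(1) = 1 + 1 = 2
fibo(4) = fibo(3) + fibo(2) = 2 + 1 = 3
fibo(5) = fibo(4) + fibo(3) = 3 + 2 = 5
fibo(6) = fibo(5) + fibo(4) = 5 + 3 = 8
fibo(7) = fibo(6) + fibo(5) = 8 + 5 = 13
fibo(8) = fibo(7) + fibo(6) = 13 + 8 = 21
fibo(9) = fibo(8) + fibo(7) = 21 + 13 = 34
fibo(10) = fibo(9) + fibo(8) = 34 + 21 = 55
fibo(11) = fibo(10) + fibo(9) = 55 + 34 = 89
fibo(12) = fibo(11) + fibo(10) = 89 + 55 = 144
fibo(13) = fibo(12) + fibo(11) = 144 + 89 = 233
fibo(14) = fibo(13) + fibo(12) = 233 + 144 = 377
fibo(15) = fibo(14) + fibo(13) = 377 + 233 = 610
fibo(16) = fibo(15) + fibo(14) = 610 + 377 = 987
fibo(17) = fibo(16) + fibo(15) = 987 + 610 = 1597
fibo(18) = fibo(17) + fibo(16) = 1597 + 987 = 2584
fibo(19) = fibo(18) + fibo(17) = 2584 + 1597 = 4181

4181


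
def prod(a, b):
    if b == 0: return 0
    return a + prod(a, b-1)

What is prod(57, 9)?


prod(57, 9) = 57 + prod(57, 8)
prod(57, 8) = 57 + prod(57, 7)
prod(57, 7) = 57 + prod(57, 6)
prod(57, 6) = 57 + prod(57, 5)
prod(57, 5) = 57 + prod(57, 4)
prod(57, 4) = 57 + prod(57, 3)
prod(57, 3) = 57 + prod(57, 2)
prod(57, 2) = 57 + prod(57, 1)
prod(57, 1) = 57 + prod(57, 0)
prod(57, 0) = 0  (base case)
Total: 57 + 57 + 57 + 57 + 57 + 57 + 57 + 57 + 57 + 0 = 513

513


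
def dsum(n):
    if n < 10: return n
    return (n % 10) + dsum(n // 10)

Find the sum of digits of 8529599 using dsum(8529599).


dsum(8529599) = 9 + dsum(852959)
dsum(852959) = 9 + dsum(85295)
dsum(85295) = 5 + dsum(8529)
dsum(8529) = 9 + dsum(852)
dsum(852) = 2 + dsum(85)
dsum(85) = 5 + dsum(8)
dsum(8) = 8  (base case)
Total: 9 + 9 + 5 + 9 + 2 + 5 + 8 = 47

47


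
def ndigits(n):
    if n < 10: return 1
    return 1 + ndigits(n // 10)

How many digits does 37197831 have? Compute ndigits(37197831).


ndigits(37197831) = 1 + ndigits(3719783)
ndigits(3719783) = 1 + ndigits(371978)
ndigits(371978) = 1 + ndigits(37197)
ndigits(37197) = 1 + ndigits(3719)
ndigits(3719) = 1 + ndigits(371)
ndigits(371) = 1 + ndigits(37)
ndigits(37) = 1 + ndigits(3)
ndigits(3) = 1  (base case: 3 < 10)
Unwinding: 1 + 1 + 1 + 1 + 1 + 1 + 1 + 1 = 8

8


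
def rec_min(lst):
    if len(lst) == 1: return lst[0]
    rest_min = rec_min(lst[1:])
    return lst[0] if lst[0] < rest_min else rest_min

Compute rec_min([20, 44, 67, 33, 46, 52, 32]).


rec_min([20, 44, 67, 33, 46, 52, 32]): compare 20 with rec_min([44, 67, 33, 46, 52, 32])
rec_min([44, 67, 33, 46, 52, 32]): compare 44 with rec_min([67, 33, 46, 52, 32])
rec_min([67, 33, 46, 52, 32]): compare 67 with rec_min([33, 46, 52, 32])
rec_min([33, 46, 52, 32]): compare 33 with rec_min([46, 52, 32])
rec_min([46, 52, 32]): compare 46 with rec_min([52, 32])
rec_min([52, 32]): compare 52 with rec_min([32])
rec_min([32]) = 32  (base case)
Compare 52 with 32 -> 32
Compare 46 with 32 -> 32
Compare 33 with 32 -> 32
Compare 67 with 32 -> 32
Compare 44 with 32 -> 32
Compare 20 with 32 -> 20

20


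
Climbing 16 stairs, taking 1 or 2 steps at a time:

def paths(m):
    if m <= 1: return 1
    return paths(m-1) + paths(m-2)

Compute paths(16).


Building up from base cases:
paths(0) = 1
paths(1) = 1
paths(2) = paths(1) + paths(0) = 1 + 1 = 2
paths(3) = paths(2) + paths(1) = 2 + 1 = 3
paths(4) = paths(3) + paths(2) = 3 + 2 = 5
paths(5) = paths(4) + paths(3) = 5 + 3 = 8
paths(6) = paths(5) + paths(4) = 8 + 5 = 13
paths(7) = paths(6) + paths(5) = 13 + 8 = 21
paths(8) = paths(7) + paths(6) = 21 + 13 = 34
paths(9) = paths(8) + paths(7) = 34 + 21 = 55
paths(10) = paths(9) + paths(8) = 55 + 34 = 89
paths(11) = paths(10) + paths(9) = 89 + 55 = 144
paths(12) = paths(11) + paths(10) = 144 + 89 = 233
paths(13) = paths(12) + paths(11) = 233 + 144 = 377
paths(14) = paths(13) + paths(12) = 377 + 233 = 610
paths(15) = paths(14) + paths(13) = 610 + 377 = 987
paths(16) = paths(15) + paths(14) = 987 + 610 = 1597

1597


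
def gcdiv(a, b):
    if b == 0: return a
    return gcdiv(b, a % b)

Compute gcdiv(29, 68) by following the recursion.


gcdiv(29, 68) = gcdiv(68, 29)
gcdiv(68, 29) = gcdiv(29, 10)
gcdiv(29, 10) = gcdiv(10, 9)
gcdiv(10, 9) = gcdiv(9, 1)
gcdiv(9, 1) = gcdiv(1, 0)
gcdiv(1, 0) = 1  (base case)

1


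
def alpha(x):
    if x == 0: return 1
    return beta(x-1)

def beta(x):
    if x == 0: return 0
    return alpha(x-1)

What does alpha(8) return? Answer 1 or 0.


alpha(8) = beta(7)
beta(7) = alpha(6)
alpha(6) = beta(5)
beta(5) = alpha(4)
alpha(4) = beta(3)
beta(3) = alpha(2)
alpha(2) = beta(1)
beta(1) = alpha(0)
alpha(0) = 1  (base case)
Result: 1

1


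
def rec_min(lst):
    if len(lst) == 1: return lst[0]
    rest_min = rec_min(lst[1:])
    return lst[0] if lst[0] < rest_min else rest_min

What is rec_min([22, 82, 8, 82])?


rec_min([22, 82, 8, 82]): compare 22 with rec_min([82, 8, 82])
rec_min([82, 8, 82]): compare 82 with rec_min([8, 82])
rec_min([8, 82]): compare 8 with rec_min([82])
rec_min([82]) = 82  (base case)
Compare 8 with 82 -> 8
Compare 82 with 8 -> 8
Compare 22 with 8 -> 8

8


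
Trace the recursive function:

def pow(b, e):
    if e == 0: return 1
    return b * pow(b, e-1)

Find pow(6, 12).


pow(6, 12)
= 6 * pow(6, 11)
= 6 * 6 * pow(6, 10)
= 6 * 6 * 6 * pow(6, 9)
= 6 * 6 * 6 * 6 * pow(6, 8)
= 6 * 6 * 6 * 6 * 6 * pow(6, 7)
= 6 * 6 * 6 * 6 * 6 * 6 * pow(6, 6)
= 6 * 6 * 6 * 6 * 6 * 6 * 6 * pow(6, 5)
= 6 * 6 * 6 * 6 * 6 * 6 * 6 * 6 * pow(6, 4)
= 6 * 6 * 6 * 6 * 6 * 6 * 6 * 6 * 6 * pow(6, 3)
= 6 * 6 * 6 * 6 * 6 * 6 * 6 * 6 * 6 * 6 * pow(6, 2)
= 6 * 6 * 6 * 6 * 6 * 6 * 6 * 6 * 6 * 6 * 6 * pow(6, 1)
= 6 * 6 * 6 * 6 * 6 * 6 * 6 * 6 * 6 * 6 * 6 * 6 * pow(6, 0)
= 6 * 6 * 6 * 6 * 6 * 6 * 6 * 6 * 6 * 6 * 6 * 6 * 1
= 2176782336

2176782336


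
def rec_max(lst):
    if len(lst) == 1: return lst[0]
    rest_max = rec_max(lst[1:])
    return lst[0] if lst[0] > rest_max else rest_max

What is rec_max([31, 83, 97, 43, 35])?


rec_max([31, 83, 97, 43, 35]): compare 31 with rec_max([83, 97, 43, 35])
rec_max([83, 97, 43, 35]): compare 83 with rec_max([97, 43, 35])
rec_max([97, 43, 35]): compare 97 with rec_max([43, 35])
rec_max([43, 35]): compare 43 with rec_max([35])
rec_max([35]) = 35  (base case)
Compare 43 with 35 -> 43
Compare 97 with 43 -> 97
Compare 83 with 97 -> 97
Compare 31 with 97 -> 97

97


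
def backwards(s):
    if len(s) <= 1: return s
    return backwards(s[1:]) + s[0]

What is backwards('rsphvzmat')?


backwards('rsphvzmat') = backwards('sphvzmat') + 'r'
backwards('sphvzmat') = backwards('phvzmat') + 's'
backwards('phvzmat') = backwards('hvzmat') + 'p'
backwards('hvzmat') = backwards('vzmat') + 'h'
backwards('vzmat') = backwards('zmat') + 'v'
backwards('zmat') = backwards('mat') + 'z'
backwards('mat') = backwards('at') + 'm'
backwards('at') = backwards('t') + 'a'
backwards('t') = 't'  (base case)
Concatenating: 't' + 'a' + 'm' + 'z' + 'v' + 'h' + 'p' + 's' + 'r' = 'tamzvhpsr'

tamzvhpsr


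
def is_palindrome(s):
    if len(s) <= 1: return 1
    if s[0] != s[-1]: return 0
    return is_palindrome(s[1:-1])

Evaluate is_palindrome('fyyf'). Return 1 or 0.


is_palindrome('fyyf'): s[0]='f' == s[-1]='f' -> check is_palindrome('yy')
is_palindrome('yy'): s[0]='y' == s[-1]='y' -> check is_palindrome('')
is_palindrome(''): len <= 1 -> return 1  (base case)
Result: 1 (palindrome)

1


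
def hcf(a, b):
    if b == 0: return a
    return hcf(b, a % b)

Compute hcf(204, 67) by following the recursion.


hcf(204, 67) = hcf(67, 3)
hcf(67, 3) = hcf(3, 1)
hcf(3, 1) = hcf(1, 0)
hcf(1, 0) = 1  (base case)

1


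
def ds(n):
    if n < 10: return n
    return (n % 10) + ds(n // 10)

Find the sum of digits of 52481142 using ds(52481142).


ds(52481142) = 2 + ds(5248114)
ds(5248114) = 4 + ds(524811)
ds(524811) = 1 + ds(52481)
ds(52481) = 1 + ds(5248)
ds(5248) = 8 + ds(524)
ds(524) = 4 + ds(52)
ds(52) = 2 + ds(5)
ds(5) = 5  (base case)
Total: 2 + 4 + 1 + 1 + 8 + 4 + 2 + 5 = 27

27


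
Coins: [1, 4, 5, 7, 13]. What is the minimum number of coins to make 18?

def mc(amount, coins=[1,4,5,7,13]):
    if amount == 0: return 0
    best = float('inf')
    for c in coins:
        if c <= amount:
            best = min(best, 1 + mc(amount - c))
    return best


Building up with DP:
mc(0) = 0
mc(1) = min(1+mc(0)=1+0=1) = 1
mc(2) = min(1+mc(1)=1+1=2) = 2
mc(3) = min(1+mc(2)=1+2=3) = 3
mc(4) = min(1+mc(3)=1+3=4, 1+mc(0)=1+0=1) = 1
mc(5) = min(1+mc(4)=1+1=2, 1+mc(1)=1+1=2, 1+mc(0)=1+0=1) = 1
mc(6) = min(1+mc(5)=1+1=2, 1+mc(2)=1+2=3, 1+mc(1)=1+1=2) = 2
mc(7) = min(1+mc(6)=1+2=3, 1+mc(3)=1+3=4, 1+mc(2)=1+2=3, 1+mc(0)=1+0=1) = 1
mc(8) = min(1+mc(7)=1+1=2, 1+mc(4)=1+1=2, 1+mc(3)=1+3=4, 1+mc(1)=1+1=2) = 2
mc(9) = min(1+mc(8)=1+2=3, 1+mc(5)=1+1=2, 1+mc(4)=1+1=2, 1+mc(2)=1+2=3) = 2
mc(10) = min(1+mc(9)=1+2=3, 1+mc(6)=1+2=3, 1+mc(5)=1+1=2, 1+mc(3)=1+3=4) = 2
mc(11) = min(1+mc(10)=1+2=3, 1+mc(7)=1+1=2, 1+mc(6)=1+2=3, 1+mc(4)=1+1=2) = 2
mc(12) = min(1+mc(11)=1+2=3, 1+mc(8)=1+2=3, 1+mc(7)=1+1=2, 1+mc(5)=1+1=2) = 2
mc(13) = min(1+mc(12)=1+2=3, 1+mc(9)=1+2=3, 1+mc(8)=1+2=3, 1+mc(6)=1+2=3, 1+mc(0)=1+0=1) = 1
mc(14) = min(1+mc(13)=1+1=2, 1+mc(10)=1+2=3, 1+mc(9)=1+2=3, 1+mc(7)=1+1=2, 1+mc(1)=1+1=2) = 2
mc(15) = min(1+mc(14)=1+2=3, 1+mc(11)=1+2=3, 1+mc(10)=1+2=3, 1+mc(8)=1+2=3, 1+mc(2)=1+2=3) = 3
mc(16) = min(1+mc(15)=1+3=4, 1+mc(12)=1+2=3, 1+mc(11)=1+2=3, 1+mc(9)=1+2=3, 1+mc(3)=1+3=4) = 3
mc(17) = min(1+mc(16)=1+3=4, 1+mc(13)=1+1=2, 1+mc(12)=1+2=3, 1+mc(10)=1+2=3, 1+mc(4)=1+1=2) = 2
mc(18) = min(1+mc(17)=1+2=3, 1+mc(14)=1+2=3, 1+mc(13)=1+1=2, 1+mc(11)=1+2=3, 1+mc(5)=1+1=2) = 2

2


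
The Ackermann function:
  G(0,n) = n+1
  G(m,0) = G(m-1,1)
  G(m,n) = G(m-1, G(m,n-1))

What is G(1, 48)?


G(1, 48) = G(0, G(1, 47))
  G(1, 47) = G(0, G(1, 46))
    G(1, 46) = G(0, G(1, 45))
      G(1, 45) = G(0, G(1, 44))
        G(1, 44) = G(0, G(1, 43))
          G(1, 43) = G(0, G(1, 42))
          G(1, 42) = G(0, G(1, 41))
          G(1, 41) = G(0, G(1, 40))
          G(1, 40) = G(0, G(1, 39))
          G(1, 39) = G(0, G(1, 38))
          G(1, 38) = G(0, G(1, 37))
          G(1, 37) = G(0, G(1, 36))
          G(1, 36) = G(0, G(1, 35))
          G(1, 35) = G(0, G(1, 34))
          G(1, 34) = G(0, G(1, 33))
          G(1, 33) = G(0, G(1, 32))
          G(1, 32) = G(0, G(1, 31))
          G(1, 31) = G(0, G(1, 30))
          G(1, 30) = G(0, G(1, 29))
          G(1, 29) = G(0, G(1, 28))
          G(1, 28) = G(0, G(1, 27))
          G(1, 27) = G(0, G(1, 26))
          G(1, 26) = G(0, G(1, 25))
          G(1, 25) = G(0, G(1, 24))
          G(1, 24) = G(0, G(1, 23))
... (trace truncated)
Result: G(1, 48) = 50

50


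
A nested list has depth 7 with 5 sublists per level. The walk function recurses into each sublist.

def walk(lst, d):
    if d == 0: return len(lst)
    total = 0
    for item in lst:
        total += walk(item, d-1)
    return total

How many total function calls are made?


At depth 0 (root): 1 call
At depth 1: each of 1 parents calls walk on 5 children = 5 calls
At depth 2: each of 5 parents calls walk on 5 children = 25 calls
At depth 3: each of 25 parents calls walk on 5 children = 125 calls
At depth 4: each of 125 parents calls walk on 5 children = 625 calls
At depth 5: each of 625 parents calls walk on 5 children = 3125 calls
At depth 6: each of 3125 parents calls walk on 5 children = 15625 calls
At depth 7: each of 15625 parents calls walk on 5 children = 78125 calls
Total: 1 + 5 + 25 + 125 + 625 + 3125 + 15625 + 78125 = 97656

97656


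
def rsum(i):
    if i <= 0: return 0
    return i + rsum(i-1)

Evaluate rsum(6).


rsum(6)
= 6 + 5 + 4 + 3 + 2 + 1 + rsum(0)
= 6 + 5 + 4 + 3 + 2 + 1 + 0
= 21

21


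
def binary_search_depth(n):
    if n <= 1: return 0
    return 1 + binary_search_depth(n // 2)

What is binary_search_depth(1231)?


1231 / 2 = 615
615 / 2 = 307
307 / 2 = 153
153 / 2 = 76
76 / 2 = 38
38 / 2 = 19
19 / 2 = 9
9 / 2 = 4
4 / 2 = 2
2 / 2 = 1
Reached 1 after 10 halvings

10


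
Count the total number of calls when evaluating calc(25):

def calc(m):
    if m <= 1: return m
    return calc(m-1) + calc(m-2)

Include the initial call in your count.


Let C(n) = total calls for calc(n)
C(0) = 1, C(1) = 1
C(2) = 1 + C(1) + C(0) = 1 + 1 + 1 = 3
C(3) = 1 + C(2) + C(1) = 1 + 3 + 1 = 5
C(4) = 1 + C(3) + C(2) = 1 + 5 + 3 = 9
C(5) = 1 + C(4) + C(3) = 1 + 9 + 5 = 15
C(6) = 1 + C(5) + C(4) = 1 + 15 + 9 = 25
C(7) = 1 + C(6) + C(5) = 1 + 25 + 15 = 41
C(8) = 1 + C(7) + C(6) = 1 + 41 + 25 = 67
C(9) = 1 + C(8) + C(7) = 1 + 67 + 41 = 109
C(10) = 1 + C(9) + C(8) = 1 + 109 + 67 = 177
C(11) = 1 + C(10) + C(9) = 1 + 177 + 109 = 287
C(12) = 1 + C(11) + C(10) = 1 + 287 + 177 = 465
C(13) = 1 + C(12) + C(11) = 1 + 465 + 287 = 753
C(14) = 1 + C(13) + C(12) = 1 + 753 + 465 = 1219
C(15) = 1 + C(14) + C(13) = 1 + 1219 + 753 = 1973
C(16) = 1 + C(15) + C(14) = 1 + 1973 + 1219 = 3193
C(17) = 1 + C(16) + C(15) = 1 + 3193 + 1973 = 5167
C(18) = 1 + C(17) + C(16) = 1 + 5167 + 3193 = 8361
C(19) = 1 + C(18) + C(17) = 1 + 8361 + 5167 = 13529
C(20) = 1 + C(19) + C(18) = 1 + 13529 + 8361 = 21891
C(21) = 1 + C(20) + C(19) = 1 + 21891 + 13529 = 35421
C(22) = 1 + C(21) + C(20) = 1 + 35421 + 21891 = 57313
C(23) = 1 + C(22) + C(21) = 1 + 57313 + 35421 = 92735
C(24) = 1 + C(23) + C(22) = 1 + 92735 + 57313 = 150049
C(25) = 1 + C(24) + C(23) = 1 + 150049 + 92735 = 242785

242785


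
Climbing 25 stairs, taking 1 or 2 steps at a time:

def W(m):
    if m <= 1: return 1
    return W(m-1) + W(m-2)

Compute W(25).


Building up from base cases:
W(0) = 1
W(1) = 1
W(2) = W(1) + W(0) = 1 + 1 = 2
W(3) = W(2) + W(1) = 2 + 1 = 3
W(4) = W(3) + W(2) = 3 + 2 = 5
W(5) = W(4) + W(3) = 5 + 3 = 8
W(6) = W(5) + W(4) = 8 + 5 = 13
W(7) = W(6) + W(5) = 13 + 8 = 21
W(8) = W(7) + W(6) = 21 + 13 = 34
W(9) = W(8) + W(7) = 34 + 21 = 55
W(10) = W(9) + W(8) = 55 + 34 = 89
W(11) = W(10) + W(9) = 89 + 55 = 144
W(12) = W(11) + W(10) = 144 + 89 = 233
W(13) = W(12) + W(11) = 233 + 144 = 377
W(14) = W(13) + W(12) = 377 + 233 = 610
W(15) = W(14) + W(13) = 610 + 377 = 987
W(16) = W(15) + W(14) = 987 + 610 = 1597
W(17) = W(16) + W(15) = 1597 + 987 = 2584
W(18) = W(17) + W(16) = 2584 + 1597 = 4181
W(19) = W(18) + W(17) = 4181 + 2584 = 6765
W(20) = W(19) + W(18) = 6765 + 4181 = 10946
W(21) = W(20) + W(19) = 10946 + 6765 = 17711
W(22) = W(21) + W(20) = 17711 + 10946 = 28657
W(23) = W(22) + W(21) = 28657 + 17711 = 46368
W(24) = W(23) + W(22) = 46368 + 28657 = 75025
W(25) = W(24) + W(23) = 75025 + 46368 = 121393

121393


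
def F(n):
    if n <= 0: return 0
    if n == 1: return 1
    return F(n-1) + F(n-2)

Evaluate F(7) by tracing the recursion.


Computing F(7) bottom-up:
F(0) = 0
F(1) = 1
F(2) = F(1) + F(0) = 1 + 0 = 1
F(3) = F(2) + F(1) = 1 + 1 = 2
F(4) = F(3) + F(2) = 2 + 1 = 3
F(5) = F(4) + F(3) = 3 + 2 = 5
F(6) = F(5) + F(4) = 5 + 3 = 8
F(7) = F(6) + F(5) = 8 + 5 = 13

13


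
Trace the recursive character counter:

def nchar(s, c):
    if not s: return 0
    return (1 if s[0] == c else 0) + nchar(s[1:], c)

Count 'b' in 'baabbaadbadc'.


s[0]='b' == 'b' -> 1
s[0]='a' != 'b' -> 0
s[0]='a' != 'b' -> 0
s[0]='b' == 'b' -> 1
s[0]='b' == 'b' -> 1
s[0]='a' != 'b' -> 0
s[0]='a' != 'b' -> 0
s[0]='d' != 'b' -> 0
s[0]='b' == 'b' -> 1
s[0]='a' != 'b' -> 0
s[0]='d' != 'b' -> 0
s[0]='c' != 'b' -> 0
Sum: 1 + 0 + 0 + 1 + 1 + 0 + 0 + 0 + 1 + 0 + 0 + 0 = 4

4


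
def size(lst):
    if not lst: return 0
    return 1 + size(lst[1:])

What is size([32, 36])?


size([32, 36]) = 1 + size([36])
size([36]) = 1 + size([])
size([]) = 0  (base case)
Unwinding: 1 + 1 + 0 = 2

2


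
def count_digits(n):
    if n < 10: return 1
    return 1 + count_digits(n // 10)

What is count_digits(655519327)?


count_digits(655519327) = 1 + count_digits(65551932)
count_digits(65551932) = 1 + count_digits(6555193)
count_digits(6555193) = 1 + count_digits(655519)
count_digits(655519) = 1 + count_digits(65551)
count_digits(65551) = 1 + count_digits(6555)
count_digits(6555) = 1 + count_digits(655)
count_digits(655) = 1 + count_digits(65)
count_digits(65) = 1 + count_digits(6)
count_digits(6) = 1  (base case: 6 < 10)
Unwinding: 1 + 1 + 1 + 1 + 1 + 1 + 1 + 1 + 1 = 9

9


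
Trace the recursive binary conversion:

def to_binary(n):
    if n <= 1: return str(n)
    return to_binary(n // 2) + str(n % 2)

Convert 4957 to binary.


to_binary(4957) = to_binary(2478) + '1'
to_binary(2478) = to_binary(1239) + '0'
to_binary(1239) = to_binary(619) + '1'
to_binary(619) = to_binary(309) + '1'
to_binary(309) = to_binary(154) + '1'
to_binary(154) = to_binary(77) + '0'
to_binary(77) = to_binary(38) + '1'
to_binary(38) = to_binary(19) + '0'
to_binary(19) = to_binary(9) + '1'
to_binary(9) = to_binary(4) + '1'
to_binary(4) = to_binary(2) + '0'
to_binary(2) = to_binary(1) + '0'
to_binary(1) = '1'  (base case)
Concatenating: '1' + '0' + '0' + '1' + '1' + '0' + '1' + '0' + '1' + '1' + '1' + '0' + '1' = '1001101011101'

1001101011101


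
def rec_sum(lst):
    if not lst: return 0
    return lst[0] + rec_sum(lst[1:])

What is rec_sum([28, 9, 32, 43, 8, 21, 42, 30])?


rec_sum([28, 9, 32, 43, 8, 21, 42, 30]) = 28 + rec_sum([9, 32, 43, 8, 21, 42, 30])
rec_sum([9, 32, 43, 8, 21, 42, 30]) = 9 + rec_sum([32, 43, 8, 21, 42, 30])
rec_sum([32, 43, 8, 21, 42, 30]) = 32 + rec_sum([43, 8, 21, 42, 30])
rec_sum([43, 8, 21, 42, 30]) = 43 + rec_sum([8, 21, 42, 30])
rec_sum([8, 21, 42, 30]) = 8 + rec_sum([21, 42, 30])
rec_sum([21, 42, 30]) = 21 + rec_sum([42, 30])
rec_sum([42, 30]) = 42 + rec_sum([30])
rec_sum([30]) = 30 + rec_sum([])
rec_sum([]) = 0  (base case)
Total: 28 + 9 + 32 + 43 + 8 + 21 + 42 + 30 + 0 = 213

213


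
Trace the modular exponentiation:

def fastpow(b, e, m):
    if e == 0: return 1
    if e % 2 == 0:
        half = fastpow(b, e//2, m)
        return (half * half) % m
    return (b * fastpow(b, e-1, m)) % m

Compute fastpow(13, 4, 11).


fastpow(13, 4, 11): e is even, compute fastpow(13, 2, 11)
  fastpow(13, 2, 11): e is even, compute fastpow(13, 1, 11)
    fastpow(13, 1, 11): e is odd, compute fastpow(13, 0, 11)
      fastpow(13, 0, 11) = 1
    (13 * 1) % 11 = 2
  half=2, (2*2) % 11 = 4
half=4, (4*4) % 11 = 5

5


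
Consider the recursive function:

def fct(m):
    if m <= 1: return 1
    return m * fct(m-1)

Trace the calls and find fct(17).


fct(17)
= 17 * fct(16)
= 17 * 16 * fct(15)
= 17 * 16 * 15 * fct(14)
= 17 * 16 * 15 * 14 * fct(13)
= 17 * 16 * 15 * 14 * 13 * fct(12)
= 17 * 16 * 15 * 14 * 13 * 12 * fct(11)
= 17 * 16 * 15 * 14 * 13 * 12 * 11 * fct(10)
= 17 * 16 * 15 * 14 * 13 * 12 * 11 * 10 * fct(9)
= 17 * 16 * 15 * 14 * 13 * 12 * 11 * 10 * 9 * fct(8)
= 17 * 16 * 15 * 14 * 13 * 12 * 11 * 10 * 9 * 8 * fct(7)
= 17 * 16 * 15 * 14 * 13 * 12 * 11 * 10 * 9 * 8 * 7 * fct(6)
= 17 * 16 * 15 * 14 * 13 * 12 * 11 * 10 * 9 * 8 * 7 * 6 * fct(5)
= 17 * 16 * 15 * 14 * 13 * 12 * 11 * 10 * 9 * 8 * 7 * 6 * 5 * fct(4)
= 17 * 16 * 15 * 14 * 13 * 12 * 11 * 10 * 9 * 8 * 7 * 6 * 5 * 4 * fct(3)
= 17 * 16 * 15 * 14 * 13 * 12 * 11 * 10 * 9 * 8 * 7 * 6 * 5 * 4 * 3 * fct(2)
= 17 * 16 * 15 * 14 * 13 * 12 * 11 * 10 * 9 * 8 * 7 * 6 * 5 * 4 * 3 * 2 * fct(1)
= 17 * 16 * 15 * 14 * 13 * 12 * 11 * 10 * 9 * 8 * 7 * 6 * 5 * 4 * 3 * 2 * 1
= 355687428096000

355687428096000


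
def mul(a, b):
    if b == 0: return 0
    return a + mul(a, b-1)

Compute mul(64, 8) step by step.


mul(64, 8) = 64 + mul(64, 7)
mul(64, 7) = 64 + mul(64, 6)
mul(64, 6) = 64 + mul(64, 5)
mul(64, 5) = 64 + mul(64, 4)
mul(64, 4) = 64 + mul(64, 3)
mul(64, 3) = 64 + mul(64, 2)
mul(64, 2) = 64 + mul(64, 1)
mul(64, 1) = 64 + mul(64, 0)
mul(64, 0) = 0  (base case)
Total: 64 + 64 + 64 + 64 + 64 + 64 + 64 + 64 + 0 = 512

512


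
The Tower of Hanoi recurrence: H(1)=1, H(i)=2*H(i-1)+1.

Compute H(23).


H(23) = 2 * H(22) + 1
H(22) = 2 * H(21) + 1
H(21) = 2 * H(20) + 1
H(20) = 2 * H(19) + 1
H(19) = 2 * H(18) + 1
H(18) = 2 * H(17) + 1
H(17) = 2 * H(16) + 1
H(16) = 2 * H(15) + 1
H(15) = 2 * H(14) + 1
H(14) = 2 * H(13) + 1
H(13) = 2 * H(12) + 1
H(12) = 2 * H(11) + 1
H(11) = 2 * H(10) + 1
H(10) = 2 * H(9) + 1
H(9) = 2 * H(8) + 1
H(8) = 2 * H(7) + 1
H(7) = 2 * H(6) + 1
H(6) = 2 * H(5) + 1
H(5) = 2 * H(4) + 1
H(4) = 2 * H(3) + 1
H(3) = 2 * H(2) + 1
H(2) = 2 * H(1) + 1
H(1) = 1  (base case)
H(2) = 2 * 1 + 1 = 3
H(3) = 2 * 3 + 1 = 7
H(4) = 2 * 7 + 1 = 15
H(5) = 2 * 15 + 1 = 31
H(6) = 2 * 31 + 1 = 63
H(7) = 2 * 63 + 1 = 127
H(8) = 2 * 127 + 1 = 255
H(9) = 2 * 255 + 1 = 511
H(10) = 2 * 511 + 1 = 1023
H(11) = 2 * 1023 + 1 = 2047
H(12) = 2 * 2047 + 1 = 4095
H(13) = 2 * 4095 + 1 = 8191
H(14) = 2 * 8191 + 1 = 16383
H(15) = 2 * 16383 + 1 = 32767
H(16) = 2 * 32767 + 1 = 65535
H(17) = 2 * 65535 + 1 = 131071
H(18) = 2 * 131071 + 1 = 262143
H(19) = 2 * 262143 + 1 = 524287
H(20) = 2 * 524287 + 1 = 1048575
H(21) = 2 * 1048575 + 1 = 2097151
H(22) = 2 * 2097151 + 1 = 4194303
H(23) = 2 * 4194303 + 1 = 8388607

8388607


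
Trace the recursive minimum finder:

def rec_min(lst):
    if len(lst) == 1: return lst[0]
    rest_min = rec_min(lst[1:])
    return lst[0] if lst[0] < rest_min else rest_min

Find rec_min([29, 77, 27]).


rec_min([29, 77, 27]): compare 29 with rec_min([77, 27])
rec_min([77, 27]): compare 77 with rec_min([27])
rec_min([27]) = 27  (base case)
Compare 77 with 27 -> 27
Compare 29 with 27 -> 27

27


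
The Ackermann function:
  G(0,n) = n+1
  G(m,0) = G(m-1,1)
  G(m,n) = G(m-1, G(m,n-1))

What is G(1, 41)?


G(1, 41) = G(0, G(1, 40))
  G(1, 40) = G(0, G(1, 39))
    G(1, 39) = G(0, G(1, 38))
      G(1, 38) = G(0, G(1, 37))
        G(1, 37) = G(0, G(1, 36))
          G(1, 36) = G(0, G(1, 35))
          G(1, 35) = G(0, G(1, 34))
          G(1, 34) = G(0, G(1, 33))
          G(1, 33) = G(0, G(1, 32))
          G(1, 32) = G(0, G(1, 31))
          G(1, 31) = G(0, G(1, 30))
          G(1, 30) = G(0, G(1, 29))
          G(1, 29) = G(0, G(1, 28))
          G(1, 28) = G(0, G(1, 27))
          G(1, 27) = G(0, G(1, 26))
          G(1, 26) = G(0, G(1, 25))
          G(1, 25) = G(0, G(1, 24))
          G(1, 24) = G(0, G(1, 23))
          G(1, 23) = G(0, G(1, 22))
          G(1, 22) = G(0, G(1, 21))
          G(1, 21) = G(0, G(1, 20))
          G(1, 20) = G(0, G(1, 19))
          G(1, 19) = G(0, G(1, 18))
          G(1, 18) = G(0, G(1, 17))
          G(1, 17) = G(0, G(1, 16))
... (trace truncated)
Result: G(1, 41) = 43

43


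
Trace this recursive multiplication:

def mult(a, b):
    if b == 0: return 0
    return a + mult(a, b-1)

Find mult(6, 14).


mult(6, 14) = 6 + mult(6, 13)
mult(6, 13) = 6 + mult(6, 12)
mult(6, 12) = 6 + mult(6, 11)
mult(6, 11) = 6 + mult(6, 10)
mult(6, 10) = 6 + mult(6, 9)
mult(6, 9) = 6 + mult(6, 8)
mult(6, 8) = 6 + mult(6, 7)
mult(6, 7) = 6 + mult(6, 6)
mult(6, 6) = 6 + mult(6, 5)
mult(6, 5) = 6 + mult(6, 4)
mult(6, 4) = 6 + mult(6, 3)
mult(6, 3) = 6 + mult(6, 2)
mult(6, 2) = 6 + mult(6, 1)
mult(6, 1) = 6 + mult(6, 0)
mult(6, 0) = 0  (base case)
Total: 6 + 6 + 6 + 6 + 6 + 6 + 6 + 6 + 6 + 6 + 6 + 6 + 6 + 6 + 0 = 84

84


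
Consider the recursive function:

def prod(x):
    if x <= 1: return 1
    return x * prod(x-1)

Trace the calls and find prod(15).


prod(15)
= 15 * prod(14)
= 15 * 14 * prod(13)
= 15 * 14 * 13 * prod(12)
= 15 * 14 * 13 * 12 * prod(11)
= 15 * 14 * 13 * 12 * 11 * prod(10)
= 15 * 14 * 13 * 12 * 11 * 10 * prod(9)
= 15 * 14 * 13 * 12 * 11 * 10 * 9 * prod(8)
= 15 * 14 * 13 * 12 * 11 * 10 * 9 * 8 * prod(7)
= 15 * 14 * 13 * 12 * 11 * 10 * 9 * 8 * 7 * prod(6)
= 15 * 14 * 13 * 12 * 11 * 10 * 9 * 8 * 7 * 6 * prod(5)
= 15 * 14 * 13 * 12 * 11 * 10 * 9 * 8 * 7 * 6 * 5 * prod(4)
= 15 * 14 * 13 * 12 * 11 * 10 * 9 * 8 * 7 * 6 * 5 * 4 * prod(3)
= 15 * 14 * 13 * 12 * 11 * 10 * 9 * 8 * 7 * 6 * 5 * 4 * 3 * prod(2)
= 15 * 14 * 13 * 12 * 11 * 10 * 9 * 8 * 7 * 6 * 5 * 4 * 3 * 2 * prod(1)
= 15 * 14 * 13 * 12 * 11 * 10 * 9 * 8 * 7 * 6 * 5 * 4 * 3 * 2 * 1
= 1307674368000

1307674368000


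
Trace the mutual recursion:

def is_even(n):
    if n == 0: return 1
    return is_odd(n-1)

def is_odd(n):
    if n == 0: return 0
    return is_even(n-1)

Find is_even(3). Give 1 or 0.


is_even(3) = is_odd(2)
is_odd(2) = is_even(1)
is_even(1) = is_odd(0)
is_odd(0) = 0  (base case)
Result: 0

0


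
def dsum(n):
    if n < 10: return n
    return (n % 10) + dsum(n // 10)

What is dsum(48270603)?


dsum(48270603) = 3 + dsum(4827060)
dsum(4827060) = 0 + dsum(482706)
dsum(482706) = 6 + dsum(48270)
dsum(48270) = 0 + dsum(4827)
dsum(4827) = 7 + dsum(482)
dsum(482) = 2 + dsum(48)
dsum(48) = 8 + dsum(4)
dsum(4) = 4  (base case)
Total: 3 + 0 + 6 + 0 + 7 + 2 + 8 + 4 = 30

30


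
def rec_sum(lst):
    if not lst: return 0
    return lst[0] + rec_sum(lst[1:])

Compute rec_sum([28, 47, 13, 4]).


rec_sum([28, 47, 13, 4]) = 28 + rec_sum([47, 13, 4])
rec_sum([47, 13, 4]) = 47 + rec_sum([13, 4])
rec_sum([13, 4]) = 13 + rec_sum([4])
rec_sum([4]) = 4 + rec_sum([])
rec_sum([]) = 0  (base case)
Total: 28 + 47 + 13 + 4 + 0 = 92

92


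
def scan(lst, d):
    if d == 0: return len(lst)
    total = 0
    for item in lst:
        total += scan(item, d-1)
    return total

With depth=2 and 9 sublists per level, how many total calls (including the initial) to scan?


At depth 0 (root): 1 call
At depth 1: each of 1 parents calls scan on 9 children = 9 calls
At depth 2: each of 9 parents calls scan on 9 children = 81 calls
Total: 1 + 9 + 81 = 91

91


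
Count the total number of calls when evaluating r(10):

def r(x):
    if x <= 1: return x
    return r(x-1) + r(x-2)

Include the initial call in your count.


Let C(n) = total calls for r(n)
C(0) = 1, C(1) = 1
C(2) = 1 + C(1) + C(0) = 1 + 1 + 1 = 3
C(3) = 1 + C(2) + C(1) = 1 + 3 + 1 = 5
C(4) = 1 + C(3) + C(2) = 1 + 5 + 3 = 9
C(5) = 1 + C(4) + C(3) = 1 + 9 + 5 = 15
C(6) = 1 + C(5) + C(4) = 1 + 15 + 9 = 25
C(7) = 1 + C(6) + C(5) = 1 + 25 + 15 = 41
C(8) = 1 + C(7) + C(6) = 1 + 41 + 25 = 67
C(9) = 1 + C(8) + C(7) = 1 + 67 + 41 = 109
C(10) = 1 + C(9) + C(8) = 1 + 109 + 67 = 177

177


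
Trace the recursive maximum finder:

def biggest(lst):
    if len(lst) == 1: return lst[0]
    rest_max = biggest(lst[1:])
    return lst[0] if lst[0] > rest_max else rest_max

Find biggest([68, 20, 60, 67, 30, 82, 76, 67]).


biggest([68, 20, 60, 67, 30, 82, 76, 67]): compare 68 with biggest([20, 60, 67, 30, 82, 76, 67])
biggest([20, 60, 67, 30, 82, 76, 67]): compare 20 with biggest([60, 67, 30, 82, 76, 67])
biggest([60, 67, 30, 82, 76, 67]): compare 60 with biggest([67, 30, 82, 76, 67])
biggest([67, 30, 82, 76, 67]): compare 67 with biggest([30, 82, 76, 67])
biggest([30, 82, 76, 67]): compare 30 with biggest([82, 76, 67])
biggest([82, 76, 67]): compare 82 with biggest([76, 67])
biggest([76, 67]): compare 76 with biggest([67])
biggest([67]) = 67  (base case)
Compare 76 with 67 -> 76
Compare 82 with 76 -> 82
Compare 30 with 82 -> 82
Compare 67 with 82 -> 82
Compare 60 with 82 -> 82
Compare 20 with 82 -> 82
Compare 68 with 82 -> 82

82


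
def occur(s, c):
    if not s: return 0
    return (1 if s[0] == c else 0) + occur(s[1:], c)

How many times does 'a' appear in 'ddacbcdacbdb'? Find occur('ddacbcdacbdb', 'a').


s[0]='d' != 'a' -> 0
s[0]='d' != 'a' -> 0
s[0]='a' == 'a' -> 1
s[0]='c' != 'a' -> 0
s[0]='b' != 'a' -> 0
s[0]='c' != 'a' -> 0
s[0]='d' != 'a' -> 0
s[0]='a' == 'a' -> 1
s[0]='c' != 'a' -> 0
s[0]='b' != 'a' -> 0
s[0]='d' != 'a' -> 0
s[0]='b' != 'a' -> 0
Sum: 0 + 0 + 1 + 0 + 0 + 0 + 0 + 1 + 0 + 0 + 0 + 0 = 2

2


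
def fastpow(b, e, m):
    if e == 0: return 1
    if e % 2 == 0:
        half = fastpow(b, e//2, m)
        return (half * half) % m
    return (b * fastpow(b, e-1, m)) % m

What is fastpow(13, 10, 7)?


fastpow(13, 10, 7): e is even, compute fastpow(13, 5, 7)
  fastpow(13, 5, 7): e is odd, compute fastpow(13, 4, 7)
    fastpow(13, 4, 7): e is even, compute fastpow(13, 2, 7)
      fastpow(13, 2, 7): e is even, compute fastpow(13, 1, 7)
        fastpow(13, 1, 7): e is odd, compute fastpow(13, 0, 7)
          fastpow(13, 0, 7) = 1
        (13 * 1) % 7 = 6
      half=6, (6*6) % 7 = 1
    half=1, (1*1) % 7 = 1
  (13 * 1) % 7 = 6
half=6, (6*6) % 7 = 1

1


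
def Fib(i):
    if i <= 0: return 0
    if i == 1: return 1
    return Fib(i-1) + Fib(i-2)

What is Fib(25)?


Computing Fib(25) bottom-up:
Fib(0) = 0
Fib(1) = 1
Fib(2) = Fib(1) + Fib(0) = 1 + 0 = 1
Fib(3) = Fib(2) + Fib(1) = 1 + 1 = 2
Fib(4) = Fib(3) + Fib(2) = 2 + 1 = 3
Fib(5) = Fib(4) + Fib(3) = 3 + 2 = 5
Fib(6) = Fib(5) + Fib(4) = 5 + 3 = 8
Fib(7) = Fib(6) + Fib(5) = 8 + 5 = 13
Fib(8) = Fib(7) + Fib(6) = 13 + 8 = 21
Fib(9) = Fib(8) + Fib(7) = 21 + 13 = 34
Fib(10) = Fib(9) + Fib(8) = 34 + 21 = 55
Fib(11) = Fib(10) + Fib(9) = 55 + 34 = 89
Fib(12) = Fib(11) + Fib(10) = 89 + 55 = 144
Fib(13) = Fib(12) + Fib(11) = 144 + 89 = 233
Fib(14) = Fib(13) + Fib(12) = 233 + 144 = 377
Fib(15) = Fib(14) + Fib(13) = 377 + 233 = 610
Fib(16) = Fib(15) + Fib(14) = 610 + 377 = 987
Fib(17) = Fib(16) + Fib(15) = 987 + 610 = 1597
Fib(18) = Fib(17) + Fib(16) = 1597 + 987 = 2584
Fib(19) = Fib(18) + Fib(17) = 2584 + 1597 = 4181
Fib(20) = Fib(19) + Fib(18) = 4181 + 2584 = 6765
Fib(21) = Fib(20) + Fib(19) = 6765 + 4181 = 10946
Fib(22) = Fib(21) + Fib(20) = 10946 + 6765 = 17711
Fib(23) = Fib(22) + Fib(21) = 17711 + 10946 = 28657
Fib(24) = Fib(23) + Fib(22) = 28657 + 17711 = 46368
Fib(25) = Fib(24) + Fib(23) = 46368 + 28657 = 75025

75025


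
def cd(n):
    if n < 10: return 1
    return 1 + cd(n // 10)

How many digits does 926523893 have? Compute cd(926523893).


cd(926523893) = 1 + cd(92652389)
cd(92652389) = 1 + cd(9265238)
cd(9265238) = 1 + cd(926523)
cd(926523) = 1 + cd(92652)
cd(92652) = 1 + cd(9265)
cd(9265) = 1 + cd(926)
cd(926) = 1 + cd(92)
cd(92) = 1 + cd(9)
cd(9) = 1  (base case: 9 < 10)
Unwinding: 1 + 1 + 1 + 1 + 1 + 1 + 1 + 1 + 1 = 9

9


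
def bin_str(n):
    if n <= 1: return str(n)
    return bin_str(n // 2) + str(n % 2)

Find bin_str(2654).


bin_str(2654) = bin_str(1327) + '0'
bin_str(1327) = bin_str(663) + '1'
bin_str(663) = bin_str(331) + '1'
bin_str(331) = bin_str(165) + '1'
bin_str(165) = bin_str(82) + '1'
bin_str(82) = bin_str(41) + '0'
bin_str(41) = bin_str(20) + '1'
bin_str(20) = bin_str(10) + '0'
bin_str(10) = bin_str(5) + '0'
bin_str(5) = bin_str(2) + '1'
bin_str(2) = bin_str(1) + '0'
bin_str(1) = '1'  (base case)
Concatenating: '1' + '0' + '1' + '0' + '0' + '1' + '0' + '1' + '1' + '1' + '1' + '0' = '101001011110'

101001011110


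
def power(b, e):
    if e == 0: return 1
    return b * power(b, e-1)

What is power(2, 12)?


power(2, 12)
= 2 * power(2, 11)
= 2 * 2 * power(2, 10)
= 2 * 2 * 2 * power(2, 9)
= 2 * 2 * 2 * 2 * power(2, 8)
= 2 * 2 * 2 * 2 * 2 * power(2, 7)
= 2 * 2 * 2 * 2 * 2 * 2 * power(2, 6)
= 2 * 2 * 2 * 2 * 2 * 2 * 2 * power(2, 5)
= 2 * 2 * 2 * 2 * 2 * 2 * 2 * 2 * power(2, 4)
= 2 * 2 * 2 * 2 * 2 * 2 * 2 * 2 * 2 * power(2, 3)
= 2 * 2 * 2 * 2 * 2 * 2 * 2 * 2 * 2 * 2 * power(2, 2)
= 2 * 2 * 2 * 2 * 2 * 2 * 2 * 2 * 2 * 2 * 2 * power(2, 1)
= 2 * 2 * 2 * 2 * 2 * 2 * 2 * 2 * 2 * 2 * 2 * 2 * power(2, 0)
= 2 * 2 * 2 * 2 * 2 * 2 * 2 * 2 * 2 * 2 * 2 * 2 * 1
= 4096

4096


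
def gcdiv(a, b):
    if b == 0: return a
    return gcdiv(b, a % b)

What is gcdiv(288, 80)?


gcdiv(288, 80) = gcdiv(80, 48)
gcdiv(80, 48) = gcdiv(48, 32)
gcdiv(48, 32) = gcdiv(32, 16)
gcdiv(32, 16) = gcdiv(16, 0)
gcdiv(16, 0) = 16  (base case)

16


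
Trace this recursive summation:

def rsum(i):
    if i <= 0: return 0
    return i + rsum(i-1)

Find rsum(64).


rsum(64)
= 64 + 63 + 62 + 61 + 60 + 59 + 58 + 57 + 56 + 55 + 54 + 53 + 52 + 51 + 50 + 49 + 48 + 47 + 46 + 45 + 44 + 43 + 42 + 41 + 40 + 39 + 38 + 37 + 36 + 35 + 34 + 33 + 32 + 31 + 30 + 29 + 28 + 27 + 26 + 25 + 24 + 23 + 22 + 21 + 20 + 19 + 18 + 17 + 16 + 15 + 14 + 13 + 12 + 11 + 10 + 9 + 8 + 7 + 6 + 5 + 4 + 3 + 2 + 1 + rsum(0)
= 64 + 63 + 62 + 61 + 60 + 59 + 58 + 57 + 56 + 55 + 54 + 53 + 52 + 51 + 50 + 49 + 48 + 47 + 46 + 45 + 44 + 43 + 42 + 41 + 40 + 39 + 38 + 37 + 36 + 35 + 34 + 33 + 32 + 31 + 30 + 29 + 28 + 27 + 26 + 25 + 24 + 23 + 22 + 21 + 20 + 19 + 18 + 17 + 16 + 15 + 14 + 13 + 12 + 11 + 10 + 9 + 8 + 7 + 6 + 5 + 4 + 3 + 2 + 1 + 0
= 2080

2080


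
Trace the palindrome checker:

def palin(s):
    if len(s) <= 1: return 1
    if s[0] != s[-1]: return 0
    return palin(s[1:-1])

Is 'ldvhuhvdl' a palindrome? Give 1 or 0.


palin('ldvhuhvdl'): s[0]='l' == s[-1]='l' -> check palin('dvhuhvd')
palin('dvhuhvd'): s[0]='d' == s[-1]='d' -> check palin('vhuhv')
palin('vhuhv'): s[0]='v' == s[-1]='v' -> check palin('huh')
palin('huh'): s[0]='h' == s[-1]='h' -> check palin('u')
palin('u'): len <= 1 -> return 1  (base case)
Result: 1 (palindrome)

1


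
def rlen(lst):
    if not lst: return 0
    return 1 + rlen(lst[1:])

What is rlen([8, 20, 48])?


rlen([8, 20, 48]) = 1 + rlen([20, 48])
rlen([20, 48]) = 1 + rlen([48])
rlen([48]) = 1 + rlen([])
rlen([]) = 0  (base case)
Unwinding: 1 + 1 + 1 + 0 = 3

3


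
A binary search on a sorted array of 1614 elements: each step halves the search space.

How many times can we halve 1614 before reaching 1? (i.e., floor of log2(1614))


1614 / 2 = 807
807 / 2 = 403
403 / 2 = 201
201 / 2 = 100
100 / 2 = 50
50 / 2 = 25
25 / 2 = 12
12 / 2 = 6
6 / 2 = 3
3 / 2 = 1
Reached 1 after 10 halvings

10


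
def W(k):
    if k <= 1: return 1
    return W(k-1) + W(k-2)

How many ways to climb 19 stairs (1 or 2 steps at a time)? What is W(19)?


Building up from base cases:
W(0) = 1
W(1) = 1
W(2) = W(1) + W(0) = 1 + 1 = 2
W(3) = W(2) + W(1) = 2 + 1 = 3
W(4) = W(3) + W(2) = 3 + 2 = 5
W(5) = W(4) + W(3) = 5 + 3 = 8
W(6) = W(5) + W(4) = 8 + 5 = 13
W(7) = W(6) + W(5) = 13 + 8 = 21
W(8) = W(7) + W(6) = 21 + 13 = 34
W(9) = W(8) + W(7) = 34 + 21 = 55
W(10) = W(9) + W(8) = 55 + 34 = 89
W(11) = W(10) + W(9) = 89 + 55 = 144
W(12) = W(11) + W(10) = 144 + 89 = 233
W(13) = W(12) + W(11) = 233 + 144 = 377
W(14) = W(13) + W(12) = 377 + 233 = 610
W(15) = W(14) + W(13) = 610 + 377 = 987
W(16) = W(15) + W(14) = 987 + 610 = 1597
W(17) = W(16) + W(15) = 1597 + 987 = 2584
W(18) = W(17) + W(16) = 2584 + 1597 = 4181
W(19) = W(18) + W(17) = 4181 + 2584 = 6765

6765


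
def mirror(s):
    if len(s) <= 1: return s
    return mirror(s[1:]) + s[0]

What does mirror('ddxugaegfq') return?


mirror('ddxugaegfq') = mirror('dxugaegfq') + 'd'
mirror('dxugaegfq') = mirror('xugaegfq') + 'd'
mirror('xugaegfq') = mirror('ugaegfq') + 'x'
mirror('ugaegfq') = mirror('gaegfq') + 'u'
mirror('gaegfq') = mirror('aegfq') + 'g'
mirror('aegfq') = mirror('egfq') + 'a'
mirror('egfq') = mirror('gfq') + 'e'
mirror('gfq') = mirror('fq') + 'g'
mirror('fq') = mirror('q') + 'f'
mirror('q') = 'q'  (base case)
Concatenating: 'q' + 'f' + 'g' + 'e' + 'a' + 'g' + 'u' + 'x' + 'd' + 'd' = 'qfgeaguxdd'

qfgeaguxdd


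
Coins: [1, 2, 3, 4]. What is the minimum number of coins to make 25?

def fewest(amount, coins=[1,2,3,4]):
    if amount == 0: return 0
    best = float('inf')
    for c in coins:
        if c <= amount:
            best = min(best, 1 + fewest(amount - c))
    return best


Building up with DP:
fewest(0) = 0
fewest(1) = min(1+fewest(0)=1+0=1) = 1
fewest(2) = min(1+fewest(1)=1+1=2, 1+fewest(0)=1+0=1) = 1
fewest(3) = min(1+fewest(2)=1+1=2, 1+fewest(1)=1+1=2, 1+fewest(0)=1+0=1) = 1
fewest(4) = min(1+fewest(3)=1+1=2, 1+fewest(2)=1+1=2, 1+fewest(1)=1+1=2, 1+fewest(0)=1+0=1) = 1
fewest(5) = min(1+fewest(4)=1+1=2, 1+fewest(3)=1+1=2, 1+fewest(2)=1+1=2, 1+fewest(1)=1+1=2) = 2
fewest(6) = min(1+fewest(5)=1+2=3, 1+fewest(4)=1+1=2, 1+fewest(3)=1+1=2, 1+fewest(2)=1+1=2) = 2
fewest(7) = min(1+fewest(6)=1+2=3, 1+fewest(5)=1+2=3, 1+fewest(4)=1+1=2, 1+fewest(3)=1+1=2) = 2
fewest(8) = min(1+fewest(7)=1+2=3, 1+fewest(6)=1+2=3, 1+fewest(5)=1+2=3, 1+fewest(4)=1+1=2) = 2
fewest(9) = min(1+fewest(8)=1+2=3, 1+fewest(7)=1+2=3, 1+fewest(6)=1+2=3, 1+fewest(5)=1+2=3) = 3
fewest(10) = min(1+fewest(9)=1+3=4, 1+fewest(8)=1+2=3, 1+fewest(7)=1+2=3, 1+fewest(6)=1+2=3) = 3
fewest(11) = min(1+fewest(10)=1+3=4, 1+fewest(9)=1+3=4, 1+fewest(8)=1+2=3, 1+fewest(7)=1+2=3) = 3
fewest(12) = min(1+fewest(11)=1+3=4, 1+fewest(10)=1+3=4, 1+fewest(9)=1+3=4, 1+fewest(8)=1+2=3) = 3
fewest(13) = min(1+fewest(12)=1+3=4, 1+fewest(11)=1+3=4, 1+fewest(10)=1+3=4, 1+fewest(9)=1+3=4) = 4
fewest(14) = min(1+fewest(13)=1+4=5, 1+fewest(12)=1+3=4, 1+fewest(11)=1+3=4, 1+fewest(10)=1+3=4) = 4
fewest(15) = min(1+fewest(14)=1+4=5, 1+fewest(13)=1+4=5, 1+fewest(12)=1+3=4, 1+fewest(11)=1+3=4) = 4
fewest(16) = min(1+fewest(15)=1+4=5, 1+fewest(14)=1+4=5, 1+fewest(13)=1+4=5, 1+fewest(12)=1+3=4) = 4
fewest(17) = min(1+fewest(16)=1+4=5, 1+fewest(15)=1+4=5, 1+fewest(14)=1+4=5, 1+fewest(13)=1+4=5) = 5
fewest(18) = min(1+fewest(17)=1+5=6, 1+fewest(16)=1+4=5, 1+fewest(15)=1+4=5, 1+fewest(14)=1+4=5) = 5
fewest(19) = min(1+fewest(18)=1+5=6, 1+fewest(17)=1+5=6, 1+fewest(16)=1+4=5, 1+fewest(15)=1+4=5) = 5
fewest(20) = min(1+fewest(19)=1+5=6, 1+fewest(18)=1+5=6, 1+fewest(17)=1+5=6, 1+fewest(16)=1+4=5) = 5
fewest(21) = min(1+fewest(20)=1+5=6, 1+fewest(19)=1+5=6, 1+fewest(18)=1+5=6, 1+fewest(17)=1+5=6) = 6
fewest(22) = min(1+fewest(21)=1+6=7, 1+fewest(20)=1+5=6, 1+fewest(19)=1+5=6, 1+fewest(18)=1+5=6) = 6
fewest(23) = min(1+fewest(22)=1+6=7, 1+fewest(21)=1+6=7, 1+fewest(20)=1+5=6, 1+fewest(19)=1+5=6) = 6
fewest(24) = min(1+fewest(23)=1+6=7, 1+fewest(22)=1+6=7, 1+fewest(21)=1+6=7, 1+fewest(20)=1+5=6) = 6
fewest(25) = min(1+fewest(24)=1+6=7, 1+fewest(23)=1+6=7, 1+fewest(22)=1+6=7, 1+fewest(21)=1+6=7) = 7

7
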